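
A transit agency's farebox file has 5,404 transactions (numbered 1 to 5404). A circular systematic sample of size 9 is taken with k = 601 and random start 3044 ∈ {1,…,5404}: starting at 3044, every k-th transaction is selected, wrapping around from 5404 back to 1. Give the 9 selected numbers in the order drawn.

Selection 1: 3044
Selection 2: 3044 + 601 = 3645
Selection 3: 3645 + 601 = 4246
Selection 4: 4246 + 601 = 4847
Selection 5: 4847 + 601 = 5448 → 5448 − 5404 = 44
Selection 6: 44 + 601 = 645
Selection 7: 645 + 601 = 1246
Selection 8: 1246 + 601 = 1847
Selection 9: 1847 + 601 = 2448

3044, 3645, 4246, 4847, 44, 645, 1246, 1847, 2448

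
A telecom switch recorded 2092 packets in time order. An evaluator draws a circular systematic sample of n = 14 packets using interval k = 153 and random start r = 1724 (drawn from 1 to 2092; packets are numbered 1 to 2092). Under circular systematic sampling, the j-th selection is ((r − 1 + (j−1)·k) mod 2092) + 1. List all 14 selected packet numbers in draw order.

1724, 1877, 2030, 91, 244, 397, 550, 703, 856, 1009, 1162, 1315, 1468, 1621

Selection 1: 1724
Selection 2: 1724 + 153 = 1877
Selection 3: 1877 + 153 = 2030
Selection 4: 2030 + 153 = 2183 → 2183 − 2092 = 91
Selection 5: 91 + 153 = 244
Selection 6: 244 + 153 = 397
Selection 7: 397 + 153 = 550
Selection 8: 550 + 153 = 703
Selection 9: 703 + 153 = 856
Selection 10: 856 + 153 = 1009
Selection 11: 1009 + 153 = 1162
Selection 12: 1162 + 153 = 1315
Selection 13: 1315 + 153 = 1468
Selection 14: 1468 + 153 = 1621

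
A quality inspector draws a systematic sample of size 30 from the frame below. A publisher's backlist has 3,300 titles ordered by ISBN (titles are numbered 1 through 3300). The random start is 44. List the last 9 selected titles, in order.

2354, 2464, 2574, 2684, 2794, 2904, 3014, 3124, 3234

k = N/n = 3300/30 = 110
22nd selection = 44 + 21×110 = 2354
23rd: 2354 + 110 = 2464
24th: 2464 + 110 = 2574
25th: 2574 + 110 = 2684
26th: 2684 + 110 = 2794
27th: 2794 + 110 = 2904
28th: 2904 + 110 = 3014
29th: 3014 + 110 = 3124
30th: 3124 + 110 = 3234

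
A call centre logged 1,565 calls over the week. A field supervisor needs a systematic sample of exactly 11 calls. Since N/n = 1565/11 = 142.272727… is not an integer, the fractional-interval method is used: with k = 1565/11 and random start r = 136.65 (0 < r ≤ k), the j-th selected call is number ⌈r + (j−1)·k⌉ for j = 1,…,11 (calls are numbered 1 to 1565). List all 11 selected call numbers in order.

137, 279, 422, 564, 706, 849, 991, 1133, 1275, 1418, 1560

j=1: r + 0k = 136.65 → ⌈·⌉ = 137
j=2: r + 1k = 278.922727… → ⌈·⌉ = 279
j=3: r + 2k = 421.195454… → ⌈·⌉ = 422
j=4: r + 3k = 563.468181… → ⌈·⌉ = 564
j=5: r + 4k = 705.740909… → ⌈·⌉ = 706
j=6: r + 5k = 848.013636… → ⌈·⌉ = 849
j=7: r + 6k = 990.286363… → ⌈·⌉ = 991
j=8: r + 7k = 1132.559090… → ⌈·⌉ = 1133
j=9: r + 8k = 1274.831818… → ⌈·⌉ = 1275
j=10: r + 9k = 1417.104545… → ⌈·⌉ = 1418
j=11: r + 10k = 1559.377272… → ⌈·⌉ = 1560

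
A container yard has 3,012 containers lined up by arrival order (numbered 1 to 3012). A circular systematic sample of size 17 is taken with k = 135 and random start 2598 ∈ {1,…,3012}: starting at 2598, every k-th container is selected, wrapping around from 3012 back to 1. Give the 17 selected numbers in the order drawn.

2598, 2733, 2868, 3003, 126, 261, 396, 531, 666, 801, 936, 1071, 1206, 1341, 1476, 1611, 1746

Selection 1: 2598
Selection 2: 2598 + 135 = 2733
Selection 3: 2733 + 135 = 2868
Selection 4: 2868 + 135 = 3003
Selection 5: 3003 + 135 = 3138 → 3138 − 3012 = 126
Selection 6: 126 + 135 = 261
Selection 7: 261 + 135 = 396
Selection 8: 396 + 135 = 531
Selection 9: 531 + 135 = 666
Selection 10: 666 + 135 = 801
Selection 11: 801 + 135 = 936
Selection 12: 936 + 135 = 1071
Selection 13: 1071 + 135 = 1206
Selection 14: 1206 + 135 = 1341
Selection 15: 1341 + 135 = 1476
Selection 16: 1476 + 135 = 1611
Selection 17: 1611 + 135 = 1746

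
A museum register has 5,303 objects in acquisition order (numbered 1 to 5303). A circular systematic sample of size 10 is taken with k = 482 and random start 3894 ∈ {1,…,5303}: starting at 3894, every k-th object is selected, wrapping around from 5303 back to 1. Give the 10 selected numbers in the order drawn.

3894, 4376, 4858, 37, 519, 1001, 1483, 1965, 2447, 2929

Selection 1: 3894
Selection 2: 3894 + 482 = 4376
Selection 3: 4376 + 482 = 4858
Selection 4: 4858 + 482 = 5340 → 5340 − 5303 = 37
Selection 5: 37 + 482 = 519
Selection 6: 519 + 482 = 1001
Selection 7: 1001 + 482 = 1483
Selection 8: 1483 + 482 = 1965
Selection 9: 1965 + 482 = 2447
Selection 10: 2447 + 482 = 2929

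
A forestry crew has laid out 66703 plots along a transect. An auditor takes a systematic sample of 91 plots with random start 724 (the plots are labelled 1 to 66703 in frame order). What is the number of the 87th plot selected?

63762

k = 66703/91 = 733
87th selection = r + (87−1)·k = 724 + 86×733 = 724 + 63038 = 63762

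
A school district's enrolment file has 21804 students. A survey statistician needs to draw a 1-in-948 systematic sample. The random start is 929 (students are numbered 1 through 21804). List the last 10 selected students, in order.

13253, 14201, 15149, 16097, 17045, 17993, 18941, 19889, 20837, 21785

14th selection = 929 + 13×948 = 13253
15th: 13253 + 948 = 14201
16th: 14201 + 948 = 15149
17th: 15149 + 948 = 16097
18th: 16097 + 948 = 17045
19th: 17045 + 948 = 17993
20th: 17993 + 948 = 18941
21st: 18941 + 948 = 19889
22nd: 19889 + 948 = 20837
23rd: 20837 + 948 = 21785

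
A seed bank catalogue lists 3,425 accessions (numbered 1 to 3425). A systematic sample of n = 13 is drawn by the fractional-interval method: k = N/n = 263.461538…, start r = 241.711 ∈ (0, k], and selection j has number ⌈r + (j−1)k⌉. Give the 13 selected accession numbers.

j=1: r + 0k = 241.711 → ⌈·⌉ = 242
j=2: r + 1k = 505.172538… → ⌈·⌉ = 506
j=3: r + 2k = 768.634076… → ⌈·⌉ = 769
j=4: r + 3k = 1032.095615… → ⌈·⌉ = 1033
j=5: r + 4k = 1295.557153… → ⌈·⌉ = 1296
j=6: r + 5k = 1559.018692… → ⌈·⌉ = 1560
j=7: r + 6k = 1822.480230… → ⌈·⌉ = 1823
j=8: r + 7k = 2085.941769… → ⌈·⌉ = 2086
j=9: r + 8k = 2349.403307… → ⌈·⌉ = 2350
j=10: r + 9k = 2612.864846… → ⌈·⌉ = 2613
j=11: r + 10k = 2876.326384… → ⌈·⌉ = 2877
j=12: r + 11k = 3139.787923… → ⌈·⌉ = 3140
j=13: r + 12k = 3403.249461… → ⌈·⌉ = 3404

242, 506, 769, 1033, 1296, 1560, 1823, 2086, 2350, 2613, 2877, 3140, 3404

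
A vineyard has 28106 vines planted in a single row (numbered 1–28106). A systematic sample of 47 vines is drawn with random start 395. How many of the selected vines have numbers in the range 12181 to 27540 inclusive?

26

k = 28106/47 = 598
First selection ≥ 12181: 395 + ⌈(12181−395)/598⌉·598 = 395 + 20×598 = 12355
Last selection ≤ 27540: 395 + ⌊(27540−395)/598⌋·598 = 395 + 45×598 = 27305
Count = 45 − 20 + 1 = 26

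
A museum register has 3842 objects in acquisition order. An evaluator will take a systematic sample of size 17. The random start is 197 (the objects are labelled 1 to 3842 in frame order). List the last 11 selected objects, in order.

1553, 1779, 2005, 2231, 2457, 2683, 2909, 3135, 3361, 3587, 3813

k = N/n = 3842/17 = 226
7th selection = 197 + 6×226 = 1553
8th: 1553 + 226 = 1779
9th: 1779 + 226 = 2005
10th: 2005 + 226 = 2231
11th: 2231 + 226 = 2457
12th: 2457 + 226 = 2683
13th: 2683 + 226 = 2909
14th: 2909 + 226 = 3135
15th: 3135 + 226 = 3361
16th: 3361 + 226 = 3587
17th: 3587 + 226 = 3813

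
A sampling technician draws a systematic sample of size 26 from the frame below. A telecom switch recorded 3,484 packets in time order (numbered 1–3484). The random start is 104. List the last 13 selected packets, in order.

1846, 1980, 2114, 2248, 2382, 2516, 2650, 2784, 2918, 3052, 3186, 3320, 3454

k = N/n = 3484/26 = 134
14th selection = 104 + 13×134 = 1846
15th: 1846 + 134 = 1980
16th: 1980 + 134 = 2114
17th: 2114 + 134 = 2248
18th: 2248 + 134 = 2382
19th: 2382 + 134 = 2516
20th: 2516 + 134 = 2650
21st: 2650 + 134 = 2784
22nd: 2784 + 134 = 2918
23rd: 2918 + 134 = 3052
24th: 3052 + 134 = 3186
25th: 3186 + 134 = 3320
26th: 3320 + 134 = 3454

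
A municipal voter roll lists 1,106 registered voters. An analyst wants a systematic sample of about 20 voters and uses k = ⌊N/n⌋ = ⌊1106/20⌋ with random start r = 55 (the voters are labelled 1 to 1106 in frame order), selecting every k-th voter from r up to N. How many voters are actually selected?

k = ⌊1106/20⌋ = 55
Achieved size = ⌊(1106 − 55)/55⌋ + 1 = ⌊1051/55⌋ + 1 = 19 + 1 = 20
(last selection: 55 + 19×55 = 1100 ≤ 1106; next would be 1155 > 1106)

20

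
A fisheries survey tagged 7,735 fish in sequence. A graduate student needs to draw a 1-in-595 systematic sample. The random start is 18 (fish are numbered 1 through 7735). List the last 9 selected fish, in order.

5th selection = 18 + 4×595 = 2398
6th: 2398 + 595 = 2993
7th: 2993 + 595 = 3588
8th: 3588 + 595 = 4183
9th: 4183 + 595 = 4778
10th: 4778 + 595 = 5373
11th: 5373 + 595 = 5968
12th: 5968 + 595 = 6563
13th: 6563 + 595 = 7158

2398, 2993, 3588, 4183, 4778, 5373, 5968, 6563, 7158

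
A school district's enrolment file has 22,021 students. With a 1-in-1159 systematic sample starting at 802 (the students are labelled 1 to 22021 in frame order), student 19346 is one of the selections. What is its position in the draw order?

k = 1159
position = (19346 − 802)/1159 + 1 = 18544/1159 + 1 = 16 + 1 = 17

17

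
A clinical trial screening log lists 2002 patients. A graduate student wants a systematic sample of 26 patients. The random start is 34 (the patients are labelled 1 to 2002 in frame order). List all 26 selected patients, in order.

k = N/n = 2002/26 = 77
patient 1: 34
patient 2: 34 + 77 = 111
patient 3: 111 + 77 = 188
patient 4: 188 + 77 = 265
patient 5: 265 + 77 = 342
patient 6: 342 + 77 = 419
patient 7: 419 + 77 = 496
patient 8: 496 + 77 = 573
patient 9: 573 + 77 = 650
patient 10: 650 + 77 = 727
patient 11: 727 + 77 = 804
patient 12: 804 + 77 = 881
patient 13: 881 + 77 = 958
patient 14: 958 + 77 = 1035
patient 15: 1035 + 77 = 1112
patient 16: 1112 + 77 = 1189
patient 17: 1189 + 77 = 1266
patient 18: 1266 + 77 = 1343
patient 19: 1343 + 77 = 1420
patient 20: 1420 + 77 = 1497
patient 21: 1497 + 77 = 1574
patient 22: 1574 + 77 = 1651
patient 23: 1651 + 77 = 1728
patient 24: 1728 + 77 = 1805
patient 25: 1805 + 77 = 1882
patient 26: 1882 + 77 = 1959

34, 111, 188, 265, 342, 419, 496, 573, 650, 727, 804, 881, 958, 1035, 1112, 1189, 1266, 1343, 1420, 1497, 1574, 1651, 1728, 1805, 1882, 1959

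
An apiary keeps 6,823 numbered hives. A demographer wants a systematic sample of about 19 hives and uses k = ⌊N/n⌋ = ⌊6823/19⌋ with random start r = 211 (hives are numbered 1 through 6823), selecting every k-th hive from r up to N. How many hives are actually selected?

19

k = ⌊6823/19⌋ = 359
Achieved size = ⌊(6823 − 211)/359⌋ + 1 = ⌊6612/359⌋ + 1 = 18 + 1 = 19
(last selection: 211 + 18×359 = 6673 ≤ 6823; next would be 7032 > 6823)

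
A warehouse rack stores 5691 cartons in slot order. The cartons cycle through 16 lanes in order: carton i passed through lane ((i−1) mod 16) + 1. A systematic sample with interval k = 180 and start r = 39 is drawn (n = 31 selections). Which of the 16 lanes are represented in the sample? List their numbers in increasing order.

Consecutive selections differ by k = 180, so their lane numbers differ by 180 mod 16 = 4.
gcd(180, 16) = 4, so the sample visits 16/4 = 4 distinct residues mod 16.
Start 39 is lane 7; the lanes hit are 3, 7, 11, 15.

3, 7, 11, 15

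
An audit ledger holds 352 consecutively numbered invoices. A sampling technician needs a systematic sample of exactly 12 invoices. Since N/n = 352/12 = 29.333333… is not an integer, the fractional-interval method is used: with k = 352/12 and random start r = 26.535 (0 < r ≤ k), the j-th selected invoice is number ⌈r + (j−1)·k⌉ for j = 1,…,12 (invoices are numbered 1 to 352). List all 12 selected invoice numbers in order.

27, 56, 86, 115, 144, 174, 203, 232, 262, 291, 320, 350

j=1: r + 0k = 26.535 → ⌈·⌉ = 27
j=2: r + 1k = 55.868333… → ⌈·⌉ = 56
j=3: r + 2k = 85.201666… → ⌈·⌉ = 86
j=4: r + 3k = 114.535 → ⌈·⌉ = 115
j=5: r + 4k = 143.868333… → ⌈·⌉ = 144
j=6: r + 5k = 173.201666… → ⌈·⌉ = 174
j=7: r + 6k = 202.535 → ⌈·⌉ = 203
j=8: r + 7k = 231.868333… → ⌈·⌉ = 232
j=9: r + 8k = 261.201666… → ⌈·⌉ = 262
j=10: r + 9k = 290.535 → ⌈·⌉ = 291
j=11: r + 10k = 319.868333… → ⌈·⌉ = 320
j=12: r + 11k = 349.201666… → ⌈·⌉ = 350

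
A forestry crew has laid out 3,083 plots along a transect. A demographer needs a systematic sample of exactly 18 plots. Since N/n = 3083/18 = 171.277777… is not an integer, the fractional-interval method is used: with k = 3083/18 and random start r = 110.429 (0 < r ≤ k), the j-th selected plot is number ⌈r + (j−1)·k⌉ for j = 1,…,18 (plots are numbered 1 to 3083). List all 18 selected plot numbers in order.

111, 282, 453, 625, 796, 967, 1139, 1310, 1481, 1652, 1824, 1995, 2166, 2338, 2509, 2680, 2851, 3023

j=1: r + 0k = 110.429 → ⌈·⌉ = 111
j=2: r + 1k = 281.706777… → ⌈·⌉ = 282
j=3: r + 2k = 452.984555… → ⌈·⌉ = 453
j=4: r + 3k = 624.262333… → ⌈·⌉ = 625
j=5: r + 4k = 795.540111… → ⌈·⌉ = 796
j=6: r + 5k = 966.817888… → ⌈·⌉ = 967
j=7: r + 6k = 1138.095666… → ⌈·⌉ = 1139
j=8: r + 7k = 1309.373444… → ⌈·⌉ = 1310
j=9: r + 8k = 1480.651222… → ⌈·⌉ = 1481
j=10: r + 9k = 1651.929 → ⌈·⌉ = 1652
j=11: r + 10k = 1823.206777… → ⌈·⌉ = 1824
j=12: r + 11k = 1994.484555… → ⌈·⌉ = 1995
j=13: r + 12k = 2165.762333… → ⌈·⌉ = 2166
j=14: r + 13k = 2337.040111… → ⌈·⌉ = 2338
j=15: r + 14k = 2508.317888… → ⌈·⌉ = 2509
j=16: r + 15k = 2679.595666… → ⌈·⌉ = 2680
j=17: r + 16k = 2850.873444… → ⌈·⌉ = 2851
j=18: r + 17k = 3022.151222… → ⌈·⌉ = 3023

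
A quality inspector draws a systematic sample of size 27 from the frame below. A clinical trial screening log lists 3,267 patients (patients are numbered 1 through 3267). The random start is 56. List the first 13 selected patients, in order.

56, 177, 298, 419, 540, 661, 782, 903, 1024, 1145, 1266, 1387, 1508

k = N/n = 3267/27 = 121
patient 1: 56
patient 2: 56 + 121 = 177
patient 3: 177 + 121 = 298
patient 4: 298 + 121 = 419
patient 5: 419 + 121 = 540
patient 6: 540 + 121 = 661
patient 7: 661 + 121 = 782
patient 8: 782 + 121 = 903
patient 9: 903 + 121 = 1024
patient 10: 1024 + 121 = 1145
patient 11: 1145 + 121 = 1266
patient 12: 1266 + 121 = 1387
patient 13: 1387 + 121 = 1508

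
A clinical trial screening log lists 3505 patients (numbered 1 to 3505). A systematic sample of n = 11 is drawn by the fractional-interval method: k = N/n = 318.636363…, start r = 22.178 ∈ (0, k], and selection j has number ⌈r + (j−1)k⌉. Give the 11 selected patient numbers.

j=1: r + 0k = 22.178 → ⌈·⌉ = 23
j=2: r + 1k = 340.814363… → ⌈·⌉ = 341
j=3: r + 2k = 659.450727… → ⌈·⌉ = 660
j=4: r + 3k = 978.087090… → ⌈·⌉ = 979
j=5: r + 4k = 1296.723454… → ⌈·⌉ = 1297
j=6: r + 5k = 1615.359818… → ⌈·⌉ = 1616
j=7: r + 6k = 1933.996181… → ⌈·⌉ = 1934
j=8: r + 7k = 2252.632545… → ⌈·⌉ = 2253
j=9: r + 8k = 2571.268909… → ⌈·⌉ = 2572
j=10: r + 9k = 2889.905272… → ⌈·⌉ = 2890
j=11: r + 10k = 3208.541636… → ⌈·⌉ = 3209

23, 341, 660, 979, 1297, 1616, 1934, 2253, 2572, 2890, 3209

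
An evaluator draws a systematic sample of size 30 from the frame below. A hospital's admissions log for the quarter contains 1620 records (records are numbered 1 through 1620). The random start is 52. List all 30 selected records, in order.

k = N/n = 1620/30 = 54
record 1: 52
record 2: 52 + 54 = 106
record 3: 106 + 54 = 160
record 4: 160 + 54 = 214
record 5: 214 + 54 = 268
record 6: 268 + 54 = 322
record 7: 322 + 54 = 376
record 8: 376 + 54 = 430
record 9: 430 + 54 = 484
record 10: 484 + 54 = 538
record 11: 538 + 54 = 592
record 12: 592 + 54 = 646
record 13: 646 + 54 = 700
record 14: 700 + 54 = 754
record 15: 754 + 54 = 808
record 16: 808 + 54 = 862
record 17: 862 + 54 = 916
record 18: 916 + 54 = 970
record 19: 970 + 54 = 1024
record 20: 1024 + 54 = 1078
record 21: 1078 + 54 = 1132
record 22: 1132 + 54 = 1186
record 23: 1186 + 54 = 1240
record 24: 1240 + 54 = 1294
record 25: 1294 + 54 = 1348
record 26: 1348 + 54 = 1402
record 27: 1402 + 54 = 1456
record 28: 1456 + 54 = 1510
record 29: 1510 + 54 = 1564
record 30: 1564 + 54 = 1618

52, 106, 160, 214, 268, 322, 376, 430, 484, 538, 592, 646, 700, 754, 808, 862, 916, 970, 1024, 1078, 1132, 1186, 1240, 1294, 1348, 1402, 1456, 1510, 1564, 1618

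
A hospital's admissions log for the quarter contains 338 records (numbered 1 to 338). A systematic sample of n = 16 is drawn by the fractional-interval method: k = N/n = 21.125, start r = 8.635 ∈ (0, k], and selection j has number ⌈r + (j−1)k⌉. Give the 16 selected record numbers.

j=1: r + 0k = 8.635 → ⌈·⌉ = 9
j=2: r + 1k = 29.76 → ⌈·⌉ = 30
j=3: r + 2k = 50.885 → ⌈·⌉ = 51
j=4: r + 3k = 72.01 → ⌈·⌉ = 73
j=5: r + 4k = 93.135 → ⌈·⌉ = 94
j=6: r + 5k = 114.26 → ⌈·⌉ = 115
j=7: r + 6k = 135.385 → ⌈·⌉ = 136
j=8: r + 7k = 156.51 → ⌈·⌉ = 157
j=9: r + 8k = 177.635 → ⌈·⌉ = 178
j=10: r + 9k = 198.76 → ⌈·⌉ = 199
j=11: r + 10k = 219.885 → ⌈·⌉ = 220
j=12: r + 11k = 241.01 → ⌈·⌉ = 242
j=13: r + 12k = 262.135 → ⌈·⌉ = 263
j=14: r + 13k = 283.26 → ⌈·⌉ = 284
j=15: r + 14k = 304.385 → ⌈·⌉ = 305
j=16: r + 15k = 325.51 → ⌈·⌉ = 326

9, 30, 51, 73, 94, 115, 136, 157, 178, 199, 220, 242, 263, 284, 305, 326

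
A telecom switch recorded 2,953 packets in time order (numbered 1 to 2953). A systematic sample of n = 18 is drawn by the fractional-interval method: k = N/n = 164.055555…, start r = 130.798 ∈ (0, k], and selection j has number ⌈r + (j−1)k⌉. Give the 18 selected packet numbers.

j=1: r + 0k = 130.798 → ⌈·⌉ = 131
j=2: r + 1k = 294.853555… → ⌈·⌉ = 295
j=3: r + 2k = 458.909111… → ⌈·⌉ = 459
j=4: r + 3k = 622.964666… → ⌈·⌉ = 623
j=5: r + 4k = 787.020222… → ⌈·⌉ = 788
j=6: r + 5k = 951.075777… → ⌈·⌉ = 952
j=7: r + 6k = 1115.131333… → ⌈·⌉ = 1116
j=8: r + 7k = 1279.186888… → ⌈·⌉ = 1280
j=9: r + 8k = 1443.242444… → ⌈·⌉ = 1444
j=10: r + 9k = 1607.298 → ⌈·⌉ = 1608
j=11: r + 10k = 1771.353555… → ⌈·⌉ = 1772
j=12: r + 11k = 1935.409111… → ⌈·⌉ = 1936
j=13: r + 12k = 2099.464666… → ⌈·⌉ = 2100
j=14: r + 13k = 2263.520222… → ⌈·⌉ = 2264
j=15: r + 14k = 2427.575777… → ⌈·⌉ = 2428
j=16: r + 15k = 2591.631333… → ⌈·⌉ = 2592
j=17: r + 16k = 2755.686888… → ⌈·⌉ = 2756
j=18: r + 17k = 2919.742444… → ⌈·⌉ = 2920

131, 295, 459, 623, 788, 952, 1116, 1280, 1444, 1608, 1772, 1936, 2100, 2264, 2428, 2592, 2756, 2920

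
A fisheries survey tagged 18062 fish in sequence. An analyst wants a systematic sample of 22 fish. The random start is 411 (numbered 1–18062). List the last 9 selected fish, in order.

k = N/n = 18062/22 = 821
14th selection = 411 + 13×821 = 11084
15th: 11084 + 821 = 11905
16th: 11905 + 821 = 12726
17th: 12726 + 821 = 13547
18th: 13547 + 821 = 14368
19th: 14368 + 821 = 15189
20th: 15189 + 821 = 16010
21st: 16010 + 821 = 16831
22nd: 16831 + 821 = 17652

11084, 11905, 12726, 13547, 14368, 15189, 16010, 16831, 17652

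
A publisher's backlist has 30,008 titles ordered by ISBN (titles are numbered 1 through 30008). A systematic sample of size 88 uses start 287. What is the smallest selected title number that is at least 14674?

14950

k = 30008/88 = 341
Steps past start: ⌈(14674 − 287)/341⌉ = ⌈14387/341⌉ = 43
Selected title: 287 + 43×341 = 14950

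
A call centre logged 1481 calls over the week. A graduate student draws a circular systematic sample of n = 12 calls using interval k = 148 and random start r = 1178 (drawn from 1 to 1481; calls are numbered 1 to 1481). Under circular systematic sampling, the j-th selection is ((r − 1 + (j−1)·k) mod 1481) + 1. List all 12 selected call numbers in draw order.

1178, 1326, 1474, 141, 289, 437, 585, 733, 881, 1029, 1177, 1325

Selection 1: 1178
Selection 2: 1178 + 148 = 1326
Selection 3: 1326 + 148 = 1474
Selection 4: 1474 + 148 = 1622 → 1622 − 1481 = 141
Selection 5: 141 + 148 = 289
Selection 6: 289 + 148 = 437
Selection 7: 437 + 148 = 585
Selection 8: 585 + 148 = 733
Selection 9: 733 + 148 = 881
Selection 10: 881 + 148 = 1029
Selection 11: 1029 + 148 = 1177
Selection 12: 1177 + 148 = 1325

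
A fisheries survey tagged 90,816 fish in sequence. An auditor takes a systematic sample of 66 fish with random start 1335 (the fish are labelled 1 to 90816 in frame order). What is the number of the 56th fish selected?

k = 90816/66 = 1376
56th selection = r + (56−1)·k = 1335 + 55×1376 = 1335 + 75680 = 77015

77015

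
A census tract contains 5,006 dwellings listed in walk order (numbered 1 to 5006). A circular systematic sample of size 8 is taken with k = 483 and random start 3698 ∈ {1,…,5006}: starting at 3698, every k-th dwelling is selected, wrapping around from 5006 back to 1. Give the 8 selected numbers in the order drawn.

3698, 4181, 4664, 141, 624, 1107, 1590, 2073

Selection 1: 3698
Selection 2: 3698 + 483 = 4181
Selection 3: 4181 + 483 = 4664
Selection 4: 4664 + 483 = 5147 → 5147 − 5006 = 141
Selection 5: 141 + 483 = 624
Selection 6: 624 + 483 = 1107
Selection 7: 1107 + 483 = 1590
Selection 8: 1590 + 483 = 2073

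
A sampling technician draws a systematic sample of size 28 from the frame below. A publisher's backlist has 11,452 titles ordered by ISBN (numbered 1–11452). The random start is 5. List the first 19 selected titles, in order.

k = N/n = 11452/28 = 409
title 1: 5
title 2: 5 + 409 = 414
title 3: 414 + 409 = 823
title 4: 823 + 409 = 1232
title 5: 1232 + 409 = 1641
title 6: 1641 + 409 = 2050
title 7: 2050 + 409 = 2459
title 8: 2459 + 409 = 2868
title 9: 2868 + 409 = 3277
title 10: 3277 + 409 = 3686
title 11: 3686 + 409 = 4095
title 12: 4095 + 409 = 4504
title 13: 4504 + 409 = 4913
title 14: 4913 + 409 = 5322
title 15: 5322 + 409 = 5731
title 16: 5731 + 409 = 6140
title 17: 6140 + 409 = 6549
title 18: 6549 + 409 = 6958
title 19: 6958 + 409 = 7367

5, 414, 823, 1232, 1641, 2050, 2459, 2868, 3277, 3686, 4095, 4504, 4913, 5322, 5731, 6140, 6549, 6958, 7367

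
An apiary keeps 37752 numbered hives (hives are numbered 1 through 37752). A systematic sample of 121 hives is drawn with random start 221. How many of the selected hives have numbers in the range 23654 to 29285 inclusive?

18

k = 37752/121 = 312
First selection ≥ 23654: 221 + ⌈(23654−221)/312⌉·312 = 221 + 76×312 = 23933
Last selection ≤ 29285: 221 + ⌊(29285−221)/312⌋·312 = 221 + 93×312 = 29237
Count = 93 − 76 + 1 = 18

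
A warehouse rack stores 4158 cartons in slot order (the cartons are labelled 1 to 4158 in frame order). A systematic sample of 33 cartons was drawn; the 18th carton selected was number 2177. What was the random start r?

35

k = 4158/33 = 126
r = 2177 − (18−1)×126 = 2177 − 2142 = 35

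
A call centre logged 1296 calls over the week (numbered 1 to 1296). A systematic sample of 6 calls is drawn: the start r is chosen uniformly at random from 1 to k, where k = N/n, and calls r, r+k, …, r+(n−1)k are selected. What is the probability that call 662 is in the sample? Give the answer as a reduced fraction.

k = 1296/6 = 216.
Call 662 is selected iff r ≡ 662 (mod 216); exactly one such r in {1,…,216}.
Inclusion probability = 1/216.

1/216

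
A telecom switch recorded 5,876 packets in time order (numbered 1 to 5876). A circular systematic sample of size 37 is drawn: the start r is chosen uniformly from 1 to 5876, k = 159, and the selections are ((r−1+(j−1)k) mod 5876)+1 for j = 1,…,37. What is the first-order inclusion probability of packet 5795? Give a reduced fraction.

For each position j, as r ranges over 1…5876 the j-th selection hits every packet exactly once, so packet 5795 is selected for exactly 37 of the 5876 starts.
Inclusion probability = 37/5876.

37/5876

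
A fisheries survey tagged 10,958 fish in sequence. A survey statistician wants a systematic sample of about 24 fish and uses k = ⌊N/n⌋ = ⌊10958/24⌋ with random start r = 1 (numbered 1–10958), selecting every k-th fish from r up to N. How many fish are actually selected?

25

k = ⌊10958/24⌋ = 456
Achieved size = ⌊(10958 − 1)/456⌋ + 1 = ⌊10957/456⌋ + 1 = 24 + 1 = 25
(last selection: 1 + 24×456 = 10945 ≤ 10958; next would be 11401 > 10958)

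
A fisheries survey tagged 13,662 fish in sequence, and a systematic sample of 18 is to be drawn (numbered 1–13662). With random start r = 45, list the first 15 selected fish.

45, 804, 1563, 2322, 3081, 3840, 4599, 5358, 6117, 6876, 7635, 8394, 9153, 9912, 10671

k = N/n = 13662/18 = 759
fish 1: 45
fish 2: 45 + 759 = 804
fish 3: 804 + 759 = 1563
fish 4: 1563 + 759 = 2322
fish 5: 2322 + 759 = 3081
fish 6: 3081 + 759 = 3840
fish 7: 3840 + 759 = 4599
fish 8: 4599 + 759 = 5358
fish 9: 5358 + 759 = 6117
fish 10: 6117 + 759 = 6876
fish 11: 6876 + 759 = 7635
fish 12: 7635 + 759 = 8394
fish 13: 8394 + 759 = 9153
fish 14: 9153 + 759 = 9912
fish 15: 9912 + 759 = 10671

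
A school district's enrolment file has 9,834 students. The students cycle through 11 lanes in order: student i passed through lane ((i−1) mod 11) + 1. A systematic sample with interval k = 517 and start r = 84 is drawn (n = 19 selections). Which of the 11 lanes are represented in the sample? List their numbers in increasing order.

7

Consecutive selections differ by k = 517, so their lane numbers differ by 517 mod 11 = 0.
gcd(517, 11) = 11, so the sample visits 11/11 = 1 distinct residues mod 11.
Start 84 is lane 7; the lanes hit are 7.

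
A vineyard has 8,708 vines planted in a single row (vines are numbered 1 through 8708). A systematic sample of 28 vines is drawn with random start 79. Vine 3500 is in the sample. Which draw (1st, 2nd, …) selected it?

k = 8708/28 = 311
position = (3500 − 79)/311 + 1 = 3421/311 + 1 = 11 + 1 = 12

12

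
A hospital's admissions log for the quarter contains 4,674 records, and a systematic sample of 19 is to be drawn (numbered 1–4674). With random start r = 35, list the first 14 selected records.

35, 281, 527, 773, 1019, 1265, 1511, 1757, 2003, 2249, 2495, 2741, 2987, 3233

k = N/n = 4674/19 = 246
record 1: 35
record 2: 35 + 246 = 281
record 3: 281 + 246 = 527
record 4: 527 + 246 = 773
record 5: 773 + 246 = 1019
record 6: 1019 + 246 = 1265
record 7: 1265 + 246 = 1511
record 8: 1511 + 246 = 1757
record 9: 1757 + 246 = 2003
record 10: 2003 + 246 = 2249
record 11: 2249 + 246 = 2495
record 12: 2495 + 246 = 2741
record 13: 2741 + 246 = 2987
record 14: 2987 + 246 = 3233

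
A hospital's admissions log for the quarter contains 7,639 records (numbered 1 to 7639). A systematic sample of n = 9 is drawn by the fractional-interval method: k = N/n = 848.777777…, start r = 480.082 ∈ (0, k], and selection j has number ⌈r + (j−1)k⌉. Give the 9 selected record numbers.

j=1: r + 0k = 480.082 → ⌈·⌉ = 481
j=2: r + 1k = 1328.859777… → ⌈·⌉ = 1329
j=3: r + 2k = 2177.637555… → ⌈·⌉ = 2178
j=4: r + 3k = 3026.415333… → ⌈·⌉ = 3027
j=5: r + 4k = 3875.193111… → ⌈·⌉ = 3876
j=6: r + 5k = 4723.970888… → ⌈·⌉ = 4724
j=7: r + 6k = 5572.748666… → ⌈·⌉ = 5573
j=8: r + 7k = 6421.526444… → ⌈·⌉ = 6422
j=9: r + 8k = 7270.304222… → ⌈·⌉ = 7271

481, 1329, 2178, 3027, 3876, 4724, 5573, 6422, 7271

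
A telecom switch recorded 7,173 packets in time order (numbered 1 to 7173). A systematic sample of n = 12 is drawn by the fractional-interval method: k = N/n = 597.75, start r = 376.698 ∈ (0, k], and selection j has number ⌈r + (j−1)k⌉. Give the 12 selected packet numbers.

j=1: r + 0k = 376.698 → ⌈·⌉ = 377
j=2: r + 1k = 974.448 → ⌈·⌉ = 975
j=3: r + 2k = 1572.198 → ⌈·⌉ = 1573
j=4: r + 3k = 2169.948 → ⌈·⌉ = 2170
j=5: r + 4k = 2767.698 → ⌈·⌉ = 2768
j=6: r + 5k = 3365.448 → ⌈·⌉ = 3366
j=7: r + 6k = 3963.198 → ⌈·⌉ = 3964
j=8: r + 7k = 4560.948 → ⌈·⌉ = 4561
j=9: r + 8k = 5158.698 → ⌈·⌉ = 5159
j=10: r + 9k = 5756.448 → ⌈·⌉ = 5757
j=11: r + 10k = 6354.198 → ⌈·⌉ = 6355
j=12: r + 11k = 6951.948 → ⌈·⌉ = 6952

377, 975, 1573, 2170, 2768, 3366, 3964, 4561, 5159, 5757, 6355, 6952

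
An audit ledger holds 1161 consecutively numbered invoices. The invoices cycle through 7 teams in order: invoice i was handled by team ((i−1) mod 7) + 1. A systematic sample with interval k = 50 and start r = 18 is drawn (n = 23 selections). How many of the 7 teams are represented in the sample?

7

Consecutive selections differ by k = 50, so their team numbers differ by 50 mod 7 = 1.
gcd(50, 7) = 1, so the sample visits 7/1 = 7 distinct residues mod 7.
Start 18 is team 4; the teams hit are 1, 2, 3, 4, 5, 6, 7.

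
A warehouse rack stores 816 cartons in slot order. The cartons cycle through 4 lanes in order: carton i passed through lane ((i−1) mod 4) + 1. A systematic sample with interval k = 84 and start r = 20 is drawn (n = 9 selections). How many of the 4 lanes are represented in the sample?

1

Consecutive selections differ by k = 84, so their lane numbers differ by 84 mod 4 = 0.
gcd(84, 4) = 4, so the sample visits 4/4 = 1 distinct residues mod 4.
Start 20 is lane 4; the lanes hit are 4.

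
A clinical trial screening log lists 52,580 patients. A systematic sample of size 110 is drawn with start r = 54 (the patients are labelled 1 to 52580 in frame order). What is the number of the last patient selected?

52156

k = 52580/110 = 478
110th selection = r + (110−1)·k = 54 + 109×478 = 54 + 52102 = 52156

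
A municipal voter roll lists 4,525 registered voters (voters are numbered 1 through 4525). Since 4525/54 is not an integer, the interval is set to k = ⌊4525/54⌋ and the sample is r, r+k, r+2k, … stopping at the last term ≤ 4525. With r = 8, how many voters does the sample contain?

55

k = ⌊4525/54⌋ = 83
Achieved size = ⌊(4525 − 8)/83⌋ + 1 = ⌊4517/83⌋ + 1 = 54 + 1 = 55
(last selection: 8 + 54×83 = 4490 ≤ 4525; next would be 4573 > 4525)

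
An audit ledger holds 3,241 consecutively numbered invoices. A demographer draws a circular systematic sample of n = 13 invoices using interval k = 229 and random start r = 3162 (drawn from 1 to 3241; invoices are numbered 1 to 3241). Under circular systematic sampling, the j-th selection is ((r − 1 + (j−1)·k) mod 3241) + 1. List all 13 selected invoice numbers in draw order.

Selection 1: 3162
Selection 2: 3162 + 229 = 3391 → 3391 − 3241 = 150
Selection 3: 150 + 229 = 379
Selection 4: 379 + 229 = 608
Selection 5: 608 + 229 = 837
Selection 6: 837 + 229 = 1066
Selection 7: 1066 + 229 = 1295
Selection 8: 1295 + 229 = 1524
Selection 9: 1524 + 229 = 1753
Selection 10: 1753 + 229 = 1982
Selection 11: 1982 + 229 = 2211
Selection 12: 2211 + 229 = 2440
Selection 13: 2440 + 229 = 2669

3162, 150, 379, 608, 837, 1066, 1295, 1524, 1753, 1982, 2211, 2440, 2669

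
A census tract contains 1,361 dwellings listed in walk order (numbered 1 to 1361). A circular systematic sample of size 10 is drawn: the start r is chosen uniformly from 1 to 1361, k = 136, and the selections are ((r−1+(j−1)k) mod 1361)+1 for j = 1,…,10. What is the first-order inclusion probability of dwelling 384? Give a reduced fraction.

For each position j, as r ranges over 1…1361 the j-th selection hits every dwelling exactly once, so dwelling 384 is selected for exactly 10 of the 1361 starts.
Inclusion probability = 10/1361.

10/1361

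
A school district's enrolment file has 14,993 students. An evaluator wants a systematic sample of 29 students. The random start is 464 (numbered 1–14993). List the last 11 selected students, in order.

9770, 10287, 10804, 11321, 11838, 12355, 12872, 13389, 13906, 14423, 14940

k = N/n = 14993/29 = 517
19th selection = 464 + 18×517 = 9770
20th: 9770 + 517 = 10287
21st: 10287 + 517 = 10804
22nd: 10804 + 517 = 11321
23rd: 11321 + 517 = 11838
24th: 11838 + 517 = 12355
25th: 12355 + 517 = 12872
26th: 12872 + 517 = 13389
27th: 13389 + 517 = 13906
28th: 13906 + 517 = 14423
29th: 14423 + 517 = 14940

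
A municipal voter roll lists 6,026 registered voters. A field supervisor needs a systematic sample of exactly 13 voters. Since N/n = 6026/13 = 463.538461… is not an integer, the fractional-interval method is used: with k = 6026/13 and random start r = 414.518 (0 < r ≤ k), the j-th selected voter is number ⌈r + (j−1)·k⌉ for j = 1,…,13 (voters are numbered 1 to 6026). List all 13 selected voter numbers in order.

415, 879, 1342, 1806, 2269, 2733, 3196, 3660, 4123, 4587, 5050, 5514, 5977

j=1: r + 0k = 414.518 → ⌈·⌉ = 415
j=2: r + 1k = 878.056461… → ⌈·⌉ = 879
j=3: r + 2k = 1341.594923… → ⌈·⌉ = 1342
j=4: r + 3k = 1805.133384… → ⌈·⌉ = 1806
j=5: r + 4k = 2268.671846… → ⌈·⌉ = 2269
j=6: r + 5k = 2732.210307… → ⌈·⌉ = 2733
j=7: r + 6k = 3195.748769… → ⌈·⌉ = 3196
j=8: r + 7k = 3659.287230… → ⌈·⌉ = 3660
j=9: r + 8k = 4122.825692… → ⌈·⌉ = 4123
j=10: r + 9k = 4586.364153… → ⌈·⌉ = 4587
j=11: r + 10k = 5049.902615… → ⌈·⌉ = 5050
j=12: r + 11k = 5513.441076… → ⌈·⌉ = 5514
j=13: r + 12k = 5976.979538… → ⌈·⌉ = 5977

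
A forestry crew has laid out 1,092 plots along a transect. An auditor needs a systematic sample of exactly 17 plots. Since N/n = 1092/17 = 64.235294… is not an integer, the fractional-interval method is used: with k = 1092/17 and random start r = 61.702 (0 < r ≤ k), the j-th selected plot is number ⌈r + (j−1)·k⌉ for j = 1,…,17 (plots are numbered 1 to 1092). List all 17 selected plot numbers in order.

j=1: r + 0k = 61.702 → ⌈·⌉ = 62
j=2: r + 1k = 125.937294… → ⌈·⌉ = 126
j=3: r + 2k = 190.172588… → ⌈·⌉ = 191
j=4: r + 3k = 254.407882… → ⌈·⌉ = 255
j=5: r + 4k = 318.643176… → ⌈·⌉ = 319
j=6: r + 5k = 382.878470… → ⌈·⌉ = 383
j=7: r + 6k = 447.113764… → ⌈·⌉ = 448
j=8: r + 7k = 511.349058… → ⌈·⌉ = 512
j=9: r + 8k = 575.584352… → ⌈·⌉ = 576
j=10: r + 9k = 639.819647… → ⌈·⌉ = 640
j=11: r + 10k = 704.054941… → ⌈·⌉ = 705
j=12: r + 11k = 768.290235… → ⌈·⌉ = 769
j=13: r + 12k = 832.525529… → ⌈·⌉ = 833
j=14: r + 13k = 896.760823… → ⌈·⌉ = 897
j=15: r + 14k = 960.996117… → ⌈·⌉ = 961
j=16: r + 15k = 1025.231411… → ⌈·⌉ = 1026
j=17: r + 16k = 1089.466705… → ⌈·⌉ = 1090

62, 126, 191, 255, 319, 383, 448, 512, 576, 640, 705, 769, 833, 897, 961, 1026, 1090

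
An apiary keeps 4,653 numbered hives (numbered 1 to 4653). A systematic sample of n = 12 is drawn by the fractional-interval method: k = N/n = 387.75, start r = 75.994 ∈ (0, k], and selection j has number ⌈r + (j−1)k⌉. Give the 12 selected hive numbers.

j=1: r + 0k = 75.994 → ⌈·⌉ = 76
j=2: r + 1k = 463.744 → ⌈·⌉ = 464
j=3: r + 2k = 851.494 → ⌈·⌉ = 852
j=4: r + 3k = 1239.244 → ⌈·⌉ = 1240
j=5: r + 4k = 1626.994 → ⌈·⌉ = 1627
j=6: r + 5k = 2014.744 → ⌈·⌉ = 2015
j=7: r + 6k = 2402.494 → ⌈·⌉ = 2403
j=8: r + 7k = 2790.244 → ⌈·⌉ = 2791
j=9: r + 8k = 3177.994 → ⌈·⌉ = 3178
j=10: r + 9k = 3565.744 → ⌈·⌉ = 3566
j=11: r + 10k = 3953.494 → ⌈·⌉ = 3954
j=12: r + 11k = 4341.244 → ⌈·⌉ = 4342

76, 464, 852, 1240, 1627, 2015, 2403, 2791, 3178, 3566, 3954, 4342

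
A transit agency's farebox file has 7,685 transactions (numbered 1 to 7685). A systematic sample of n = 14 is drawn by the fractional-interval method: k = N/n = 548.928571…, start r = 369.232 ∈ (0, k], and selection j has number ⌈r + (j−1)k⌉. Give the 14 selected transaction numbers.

j=1: r + 0k = 369.232 → ⌈·⌉ = 370
j=2: r + 1k = 918.160571… → ⌈·⌉ = 919
j=3: r + 2k = 1467.089142… → ⌈·⌉ = 1468
j=4: r + 3k = 2016.017714… → ⌈·⌉ = 2017
j=5: r + 4k = 2564.946285… → ⌈·⌉ = 2565
j=6: r + 5k = 3113.874857… → ⌈·⌉ = 3114
j=7: r + 6k = 3662.803428… → ⌈·⌉ = 3663
j=8: r + 7k = 4211.732 → ⌈·⌉ = 4212
j=9: r + 8k = 4760.660571… → ⌈·⌉ = 4761
j=10: r + 9k = 5309.589142… → ⌈·⌉ = 5310
j=11: r + 10k = 5858.517714… → ⌈·⌉ = 5859
j=12: r + 11k = 6407.446285… → ⌈·⌉ = 6408
j=13: r + 12k = 6956.374857… → ⌈·⌉ = 6957
j=14: r + 13k = 7505.303428… → ⌈·⌉ = 7506

370, 919, 1468, 2017, 2565, 3114, 3663, 4212, 4761, 5310, 5859, 6408, 6957, 7506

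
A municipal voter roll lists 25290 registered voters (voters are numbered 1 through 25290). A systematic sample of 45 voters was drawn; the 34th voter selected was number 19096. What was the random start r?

k = 25290/45 = 562
r = 19096 − (34−1)×562 = 19096 − 18546 = 550

550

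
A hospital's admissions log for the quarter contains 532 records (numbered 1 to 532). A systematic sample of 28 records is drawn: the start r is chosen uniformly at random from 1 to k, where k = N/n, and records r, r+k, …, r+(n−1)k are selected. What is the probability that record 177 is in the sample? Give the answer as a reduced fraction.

k = 532/28 = 19.
Record 177 is selected iff r ≡ 177 (mod 19); exactly one such r in {1,…,19}.
Inclusion probability = 1/19.

1/19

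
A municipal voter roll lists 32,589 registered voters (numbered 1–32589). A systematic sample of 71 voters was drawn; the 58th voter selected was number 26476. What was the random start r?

k = 32589/71 = 459
r = 26476 − (58−1)×459 = 26476 − 26163 = 313

313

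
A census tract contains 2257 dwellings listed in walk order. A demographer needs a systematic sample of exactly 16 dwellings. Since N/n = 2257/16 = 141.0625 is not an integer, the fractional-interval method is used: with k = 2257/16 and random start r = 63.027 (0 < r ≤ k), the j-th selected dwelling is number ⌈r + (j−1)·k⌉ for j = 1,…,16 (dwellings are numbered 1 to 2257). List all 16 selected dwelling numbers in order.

64, 205, 346, 487, 628, 769, 910, 1051, 1192, 1333, 1474, 1615, 1756, 1897, 2038, 2179

j=1: r + 0k = 63.027 → ⌈·⌉ = 64
j=2: r + 1k = 204.0895 → ⌈·⌉ = 205
j=3: r + 2k = 345.152 → ⌈·⌉ = 346
j=4: r + 3k = 486.2145 → ⌈·⌉ = 487
j=5: r + 4k = 627.277 → ⌈·⌉ = 628
j=6: r + 5k = 768.3395 → ⌈·⌉ = 769
j=7: r + 6k = 909.402 → ⌈·⌉ = 910
j=8: r + 7k = 1050.4645 → ⌈·⌉ = 1051
j=9: r + 8k = 1191.527 → ⌈·⌉ = 1192
j=10: r + 9k = 1332.5895 → ⌈·⌉ = 1333
j=11: r + 10k = 1473.652 → ⌈·⌉ = 1474
j=12: r + 11k = 1614.7145 → ⌈·⌉ = 1615
j=13: r + 12k = 1755.777 → ⌈·⌉ = 1756
j=14: r + 13k = 1896.8395 → ⌈·⌉ = 1897
j=15: r + 14k = 2037.902 → ⌈·⌉ = 2038
j=16: r + 15k = 2178.9645 → ⌈·⌉ = 2179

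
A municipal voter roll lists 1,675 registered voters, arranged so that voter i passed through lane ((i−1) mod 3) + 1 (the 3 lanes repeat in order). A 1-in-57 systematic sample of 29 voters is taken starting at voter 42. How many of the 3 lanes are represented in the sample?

Consecutive selections differ by k = 57, so their lane numbers differ by 57 mod 3 = 0.
gcd(57, 3) = 3, so the sample visits 3/3 = 1 distinct residues mod 3.
Start 42 is lane 3; the lanes hit are 3.

1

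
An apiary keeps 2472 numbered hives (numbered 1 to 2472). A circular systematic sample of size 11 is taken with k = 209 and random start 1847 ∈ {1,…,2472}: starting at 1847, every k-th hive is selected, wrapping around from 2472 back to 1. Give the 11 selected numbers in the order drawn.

1847, 2056, 2265, 2, 211, 420, 629, 838, 1047, 1256, 1465

Selection 1: 1847
Selection 2: 1847 + 209 = 2056
Selection 3: 2056 + 209 = 2265
Selection 4: 2265 + 209 = 2474 → 2474 − 2472 = 2
Selection 5: 2 + 209 = 211
Selection 6: 211 + 209 = 420
Selection 7: 420 + 209 = 629
Selection 8: 629 + 209 = 838
Selection 9: 838 + 209 = 1047
Selection 10: 1047 + 209 = 1256
Selection 11: 1256 + 209 = 1465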